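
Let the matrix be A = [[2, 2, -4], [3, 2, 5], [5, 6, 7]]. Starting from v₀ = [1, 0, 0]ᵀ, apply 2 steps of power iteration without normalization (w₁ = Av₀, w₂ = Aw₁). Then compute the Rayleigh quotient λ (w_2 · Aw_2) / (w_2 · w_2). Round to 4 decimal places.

w1 = Av₀ = (2·1 + 2·0 + (-4)·0; 3·1 + 2·0 + 5·0; 5·1 + 6·0 + 7·0) = (2, 3, 5)
w2 = Aw1 = (2·2 + 2·3 + (-4)·5; 3·2 + 2·3 + 5·5; 5·2 + 6·3 + 7·5) = (-10, 37, 63)
Aw2 = (-198, 359, 613)
w2·Aw2 = (-10)·(-198) + 37·359 + 63·613 = 53882; w2·w2 = (-10)·(-10) + 37·37 + 63·63 = 5438
λ ≈ 53882/5438 = 9.9084

λ ≈ 9.9084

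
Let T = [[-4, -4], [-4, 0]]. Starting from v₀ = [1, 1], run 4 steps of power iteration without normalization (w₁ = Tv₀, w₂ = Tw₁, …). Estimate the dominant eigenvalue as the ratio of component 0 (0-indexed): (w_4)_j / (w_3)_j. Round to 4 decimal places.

-6.4000

w1 = Tv₀ = ((-4)·1 + (-4)·1; (-4)·1 + 0·1) = (-8, -4)
w2 = Tw1 = ((-4)·(-8) + (-4)·(-4); (-4)·(-8) + 0·(-4)) = (48, 32)
w3 = Tw2 = (-320, -192)
w4 = Tw3 = (2048, 1280)
Ratio at component: 2048 / -320 = -6.4000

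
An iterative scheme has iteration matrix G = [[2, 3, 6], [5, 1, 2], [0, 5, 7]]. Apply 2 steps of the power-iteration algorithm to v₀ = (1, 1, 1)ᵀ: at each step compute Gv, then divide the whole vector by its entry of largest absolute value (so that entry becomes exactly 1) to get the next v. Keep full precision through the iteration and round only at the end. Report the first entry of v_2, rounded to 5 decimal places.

Gv0 = (11.000000, 8.000000, 12.000000); divide by 12.000000 → v1 = (0.916667, 0.666667, 1.000000)
Gv1 = (9.833333, 7.250000, 10.333333); divide by 10.333333 → v2 = (0.951613, 0.701613, 1.000000)
Requested entry of v2: 118/124 = 0.95161

0.95161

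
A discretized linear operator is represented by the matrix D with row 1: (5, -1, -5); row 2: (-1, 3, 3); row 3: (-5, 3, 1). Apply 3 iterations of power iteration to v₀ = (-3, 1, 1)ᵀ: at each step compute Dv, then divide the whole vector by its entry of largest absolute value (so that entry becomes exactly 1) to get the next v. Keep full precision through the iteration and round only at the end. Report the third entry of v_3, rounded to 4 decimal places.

Dv0 = (-21.00000, 9.00000, 19.00000); divide by -21.00000 → v1 = (1.00000, -0.42857, -0.90476)
Dv1 = (9.95238, -5.00000, -7.19048); divide by 9.95238 → v2 = (1.00000, -0.50239, -0.72249)
Dv2 = (9.11483, -4.67464, -7.22967); divide by 9.11483 → v3 = (1.00000, -0.51286, -0.79318)
Requested entry of v3: 1511/-1905 = -0.7932

-0.7932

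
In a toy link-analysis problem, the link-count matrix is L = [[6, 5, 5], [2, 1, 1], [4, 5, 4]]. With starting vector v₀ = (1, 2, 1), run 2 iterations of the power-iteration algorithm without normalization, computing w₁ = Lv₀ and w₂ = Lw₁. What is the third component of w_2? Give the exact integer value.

w1 = Lv₀ = (6·1 + 5·2 + 5·1; 2·1 + 1·2 + 1·1; 4·1 + 5·2 + 4·1) = (21, 5, 18)
w2 = Lw1 = (6·21 + 5·5 + 5·18; 2·21 + 1·5 + 1·18; 4·21 + 5·5 + 4·18) = (241, 65, 181)
The requested component of w2 is 181.

181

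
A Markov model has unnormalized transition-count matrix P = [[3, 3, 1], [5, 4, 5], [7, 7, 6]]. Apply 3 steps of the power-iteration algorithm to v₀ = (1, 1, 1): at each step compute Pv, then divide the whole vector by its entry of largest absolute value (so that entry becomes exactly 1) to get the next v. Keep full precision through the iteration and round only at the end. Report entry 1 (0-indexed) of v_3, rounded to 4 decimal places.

0.7142

Pv0 = (7.00000, 14.00000, 20.00000); divide by 20.00000 → v1 = (0.35000, 0.70000, 1.00000)
Pv1 = (4.15000, 9.55000, 13.35000); divide by 13.35000 → v2 = (0.31086, 0.71536, 1.00000)
Pv2 = (4.07865, 9.41573, 13.18352); divide by 13.18352 → v3 = (0.30938, 0.71420, 1.00000)
Requested entry of v3: 2514/3520 = 0.7142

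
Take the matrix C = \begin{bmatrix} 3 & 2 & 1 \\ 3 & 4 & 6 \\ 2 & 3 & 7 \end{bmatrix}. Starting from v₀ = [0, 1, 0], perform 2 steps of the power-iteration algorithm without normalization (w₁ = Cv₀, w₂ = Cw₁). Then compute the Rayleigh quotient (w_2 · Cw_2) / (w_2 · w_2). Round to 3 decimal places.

10.883

w1 = Cv₀ = (3·0 + 2·1 + 1·0; 3·0 + 4·1 + 6·0; 2·0 + 3·1 + 7·0) = (2, 4, 3)
w2 = Cw1 = (3·2 + 2·4 + 1·3; 3·2 + 4·4 + 6·3; 2·2 + 3·4 + 7·3) = (17, 40, 37)
Cw2 = (168, 433, 413)
w2·Cw2 = 17·168 + 40·433 + 37·413 = 35457; w2·w2 = 17·17 + 40·40 + 37·37 = 3258
λ ≈ 35457/3258 = 10.883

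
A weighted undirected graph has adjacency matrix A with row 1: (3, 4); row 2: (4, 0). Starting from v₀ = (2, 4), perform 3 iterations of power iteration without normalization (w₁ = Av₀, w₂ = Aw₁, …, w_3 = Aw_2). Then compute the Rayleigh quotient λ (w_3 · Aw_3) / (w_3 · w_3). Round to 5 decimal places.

5.74066

w1 = Av₀ = (3·2 + 4·4; 4·2 + 0·4) = (22, 8)
w2 = Aw1 = (3·22 + 4·8; 4·22 + 0·8) = (98, 88)
w3 = Aw2 = (646, 392)
Aw3 = (3506, 2584)
w3·Aw3 = 646·3506 + 392·2584 = 3277804; w3·w3 = 646·646 + 392·392 = 570980
λ ≈ 3277804/570980 = 5.74066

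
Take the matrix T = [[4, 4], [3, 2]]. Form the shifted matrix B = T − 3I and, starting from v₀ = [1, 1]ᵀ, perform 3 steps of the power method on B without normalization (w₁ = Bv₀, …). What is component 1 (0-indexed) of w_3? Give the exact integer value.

B = T − 3I has rows (1, 4); (3, -1)
w1 = Bv₀ = (5, 2)
w2 = Bw1 = (13, 13)
w3 = Bw2 = (65, 26)
Requested component of w3: 26

26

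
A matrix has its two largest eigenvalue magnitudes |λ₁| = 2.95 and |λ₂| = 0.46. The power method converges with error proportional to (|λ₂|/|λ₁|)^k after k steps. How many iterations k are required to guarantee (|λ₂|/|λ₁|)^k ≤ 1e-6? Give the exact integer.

8

|λ₂/λ₁| = 0.46/2.95 = 0.15593
Need k ≥ ln(1e-6) / ln(0.15593) = -13.8155 / -1.8583 ≈ 7.434
Smallest integer k satisfying the bound: 8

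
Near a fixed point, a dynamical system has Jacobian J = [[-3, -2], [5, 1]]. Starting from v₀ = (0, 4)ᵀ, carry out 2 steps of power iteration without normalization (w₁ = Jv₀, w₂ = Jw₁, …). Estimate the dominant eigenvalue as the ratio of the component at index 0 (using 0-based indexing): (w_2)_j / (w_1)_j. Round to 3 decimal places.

w1 = Jv₀ = (-8, 4)
w2 = Jw1 = (16, -36)
Ratio at component: 16 / -8 = -2.000

λ ≈ -2.000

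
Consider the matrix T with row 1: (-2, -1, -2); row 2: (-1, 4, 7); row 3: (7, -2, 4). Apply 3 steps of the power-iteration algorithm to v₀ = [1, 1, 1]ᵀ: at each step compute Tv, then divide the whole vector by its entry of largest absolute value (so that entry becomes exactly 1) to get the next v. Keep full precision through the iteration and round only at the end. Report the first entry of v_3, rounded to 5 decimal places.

0.08134

Tv0 = (-5.000000, 10.000000, 9.000000); divide by 10.000000 → v1 = (-0.500000, 1.000000, 0.900000)
Tv1 = (-1.800000, 10.800000, -1.900000); divide by 10.800000 → v2 = (-0.166667, 1.000000, -0.175926)
Tv2 = (-0.314815, 2.935185, -3.870370); divide by -3.870370 → v3 = (0.081340, -0.758373, 1.000000)
Requested entry of v3: -34/-418 = 0.08134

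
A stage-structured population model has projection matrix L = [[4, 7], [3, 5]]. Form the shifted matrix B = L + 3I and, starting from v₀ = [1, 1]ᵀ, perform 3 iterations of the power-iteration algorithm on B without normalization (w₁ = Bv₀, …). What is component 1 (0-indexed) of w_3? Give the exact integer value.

B = L + 3I has rows (7, 7); (3, 8)
w1 = Bv₀ = (7·1 + 7·1; 3·1 + 8·1) = (14, 11)
w2 = Bw1 = (7·14 + 7·11; 3·14 + 8·11) = (175, 130)
w3 = Bw2 = (2135, 1565)
Requested component of w3: 1565

1565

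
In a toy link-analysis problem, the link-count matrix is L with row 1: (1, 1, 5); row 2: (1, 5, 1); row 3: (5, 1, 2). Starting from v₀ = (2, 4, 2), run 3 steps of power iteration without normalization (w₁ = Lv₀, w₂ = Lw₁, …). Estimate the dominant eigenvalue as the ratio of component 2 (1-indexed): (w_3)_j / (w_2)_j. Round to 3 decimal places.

w1 = Lv₀ = (16, 24, 18)
w2 = Lw1 = (130, 154, 140)
w3 = Lw2 = (984, 1040, 1084)
Ratio at component: 1040 / 154 = 6.753

6.753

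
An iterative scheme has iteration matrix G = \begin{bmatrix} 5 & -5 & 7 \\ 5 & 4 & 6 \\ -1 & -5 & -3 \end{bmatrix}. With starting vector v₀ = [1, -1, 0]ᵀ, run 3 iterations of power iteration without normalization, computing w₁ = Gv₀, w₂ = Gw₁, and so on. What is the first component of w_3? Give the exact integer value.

-214

w1 = Gv₀ = (10, 1, 4)
w2 = Gw1 = (73, 78, -27)
w3 = Gw2 = (-214, 515, -382)
The requested component of w3 is -214.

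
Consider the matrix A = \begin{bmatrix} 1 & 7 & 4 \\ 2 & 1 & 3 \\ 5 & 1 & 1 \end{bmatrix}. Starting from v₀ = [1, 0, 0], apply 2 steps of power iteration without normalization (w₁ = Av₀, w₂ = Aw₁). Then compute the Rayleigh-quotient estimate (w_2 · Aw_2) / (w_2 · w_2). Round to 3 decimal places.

w1 = Av₀ = (1, 2, 5)
w2 = Aw1 = (35, 19, 12)
Aw2 = (216, 125, 206)
w2·Aw2 = 35·216 + 19·125 + 12·206 = 12407; w2·w2 = 35·35 + 19·19 + 12·12 = 1730
λ ≈ 12407/1730 = 7.172

λ ≈ 7.172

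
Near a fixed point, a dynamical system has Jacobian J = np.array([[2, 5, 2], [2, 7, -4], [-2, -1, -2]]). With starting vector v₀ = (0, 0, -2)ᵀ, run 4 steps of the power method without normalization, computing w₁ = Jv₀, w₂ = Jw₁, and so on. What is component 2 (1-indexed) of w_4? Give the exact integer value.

w1 = Jv₀ = (-4, 8, 4)
w2 = Jw1 = (40, 32, -8)
w3 = Jw2 = (224, 336, -96)
w4 = Jw3 = (1936, 3184, -592)
The requested component of w4 is 3184.

3184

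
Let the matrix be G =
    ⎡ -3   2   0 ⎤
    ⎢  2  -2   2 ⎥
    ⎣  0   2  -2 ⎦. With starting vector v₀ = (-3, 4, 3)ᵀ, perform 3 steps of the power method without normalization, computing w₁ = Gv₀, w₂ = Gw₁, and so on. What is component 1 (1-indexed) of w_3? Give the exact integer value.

w1 = Gv₀ = (17, -8, 2)
w2 = Gw1 = (-67, 54, -20)
w3 = Gw2 = (309, -282, 148)
The requested component of w3 is 309.

309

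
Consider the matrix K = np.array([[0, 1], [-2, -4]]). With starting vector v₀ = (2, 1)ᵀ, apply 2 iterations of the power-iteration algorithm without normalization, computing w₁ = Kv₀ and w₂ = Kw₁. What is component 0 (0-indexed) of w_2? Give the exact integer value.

w1 = Kv₀ = (0·2 + 1·1; (-2)·2 + (-4)·1) = (1, -8)
w2 = Kw1 = (0·1 + 1·(-8); (-2)·1 + (-4)·(-8)) = (-8, 30)
The requested component of w2 is -8.

-8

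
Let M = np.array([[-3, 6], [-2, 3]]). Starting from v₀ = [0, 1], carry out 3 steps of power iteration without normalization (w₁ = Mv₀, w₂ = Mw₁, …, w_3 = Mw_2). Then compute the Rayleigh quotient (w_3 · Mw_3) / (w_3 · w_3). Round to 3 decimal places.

-0.200

w1 = Mv₀ = ((-3)·0 + 6·1; (-2)·0 + 3·1) = (6, 3)
w2 = Mw1 = ((-3)·6 + 6·3; (-2)·6 + 3·3) = (0, -3)
w3 = Mw2 = (-18, -9)
Mw3 = (0, 9)
w3·Mw3 = (-18)·0 + (-9)·9 = -81; w3·w3 = (-18)·(-18) + (-9)·(-9) = 405
λ ≈ -81/405 = -0.200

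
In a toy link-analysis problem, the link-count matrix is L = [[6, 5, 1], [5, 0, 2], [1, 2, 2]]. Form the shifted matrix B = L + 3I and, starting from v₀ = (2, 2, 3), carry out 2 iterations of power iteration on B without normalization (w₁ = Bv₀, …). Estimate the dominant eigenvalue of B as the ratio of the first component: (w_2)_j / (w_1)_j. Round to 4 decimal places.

μ ≈ 13.2258

B = L + 3I has rows (9, 5, 1); (5, 3, 2); (1, 2, 5)
w1 = Bv₀ = (9·2 + 5·2 + 1·3; 5·2 + 3·2 + 2·3; 1·2 + 2·2 + 5·3) = (31, 22, 21)
w2 = Bw1 = (9·31 + 5·22 + 1·21; 5·31 + 3·22 + 2·21; 1·31 + 2·22 + 5·21) = (410, 263, 180)
Ratio: 410/31 = 13.2258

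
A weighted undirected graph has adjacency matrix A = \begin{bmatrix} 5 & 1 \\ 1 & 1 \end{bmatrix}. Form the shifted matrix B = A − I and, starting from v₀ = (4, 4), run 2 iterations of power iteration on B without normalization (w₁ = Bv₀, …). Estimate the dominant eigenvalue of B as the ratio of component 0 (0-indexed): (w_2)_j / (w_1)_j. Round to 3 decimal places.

B = A − I has rows (4, 1); (1, 0)
w1 = Bv₀ = (4·4 + 1·4; 1·4 + 0·4) = (20, 4)
w2 = Bw1 = (4·20 + 1·4; 1·20 + 0·4) = (84, 20)
Ratio: 84/20 = 4.200

4.200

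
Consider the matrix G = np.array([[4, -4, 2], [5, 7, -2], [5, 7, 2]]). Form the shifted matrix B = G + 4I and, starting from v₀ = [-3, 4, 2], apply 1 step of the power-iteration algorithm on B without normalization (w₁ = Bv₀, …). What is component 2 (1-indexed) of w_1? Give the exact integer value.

25

B = G + 4I has rows (8, -4, 2); (5, 11, -2); (5, 7, 6)
w1 = Bv₀ = (-36, 25, 25)
Requested component of w1: 25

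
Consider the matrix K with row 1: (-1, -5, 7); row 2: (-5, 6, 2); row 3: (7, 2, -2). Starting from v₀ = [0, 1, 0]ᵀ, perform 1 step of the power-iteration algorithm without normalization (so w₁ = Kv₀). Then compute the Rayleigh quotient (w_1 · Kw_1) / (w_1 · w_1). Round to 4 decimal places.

λ ≈ 6.0154

w1 = Kv₀ = ((-1)·0 + (-5)·1 + 7·0; (-5)·0 + 6·1 + 2·0; 7·0 + 2·1 + (-2)·0) = (-5, 6, 2)
Kw1 = (-11, 65, -27)
w1·Kw1 = (-5)·(-11) + 6·65 + 2·(-27) = 391; w1·w1 = (-5)·(-5) + 6·6 + 2·2 = 65
λ ≈ 391/65 = 6.0154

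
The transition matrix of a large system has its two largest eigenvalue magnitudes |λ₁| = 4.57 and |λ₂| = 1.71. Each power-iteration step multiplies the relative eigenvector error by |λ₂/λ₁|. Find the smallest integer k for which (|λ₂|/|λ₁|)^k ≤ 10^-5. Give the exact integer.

|λ₂/λ₁| = 1.71/4.57 = 0.37418
Need k ≥ ln(10^-5) / ln(0.37418) = -11.5129 / -0.9830 ≈ 11.712
Smallest integer k satisfying the bound: 12

12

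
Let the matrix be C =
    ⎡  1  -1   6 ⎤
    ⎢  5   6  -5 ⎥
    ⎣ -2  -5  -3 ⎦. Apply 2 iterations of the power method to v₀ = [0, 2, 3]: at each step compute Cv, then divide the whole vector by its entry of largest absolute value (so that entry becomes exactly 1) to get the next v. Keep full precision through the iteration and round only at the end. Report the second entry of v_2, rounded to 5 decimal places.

1.00000

Cv0 = (16.000000, -3.000000, -19.000000); divide by -19.000000 → v1 = (-0.842105, 0.157895, 1.000000)
Cv1 = (5.000000, -8.263158, -2.105263); divide by -8.263158 → v2 = (-0.605096, 1.000000, 0.254777)
Requested entry of v2: 157/157 = 1.00000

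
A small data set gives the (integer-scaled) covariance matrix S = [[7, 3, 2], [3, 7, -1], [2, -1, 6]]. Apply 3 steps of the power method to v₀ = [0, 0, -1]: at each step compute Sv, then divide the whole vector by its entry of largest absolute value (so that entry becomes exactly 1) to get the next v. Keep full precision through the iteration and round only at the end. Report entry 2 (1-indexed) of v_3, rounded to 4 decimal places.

-0.0702

Sv0 = (-2.00000, 1.00000, -6.00000); divide by -6.00000 → v1 = (0.33333, -0.16667, 1.00000)
Sv1 = (3.83333, -1.16667, 6.83333); divide by 6.83333 → v2 = (0.56098, -0.17073, 1.00000)
Sv2 = (5.41463, -0.51220, 7.29268); divide by 7.29268 → v3 = (0.74247, -0.07023, 1.00000)
Requested entry of v3: 21/-299 = -0.0702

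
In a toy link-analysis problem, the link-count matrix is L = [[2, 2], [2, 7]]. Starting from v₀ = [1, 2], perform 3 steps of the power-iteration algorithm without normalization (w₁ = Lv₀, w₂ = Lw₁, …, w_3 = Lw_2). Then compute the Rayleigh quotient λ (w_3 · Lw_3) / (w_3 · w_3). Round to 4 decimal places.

λ ≈ 7.7016

w1 = Lv₀ = (6, 16)
w2 = Lw1 = (44, 124)
w3 = Lw2 = (336, 956)
Lw3 = (2584, 7364)
w3·Lw3 = 336·2584 + 956·7364 = 7908208; w3·w3 = 336·336 + 956·956 = 1026832
λ ≈ 7908208/1026832 = 7.7016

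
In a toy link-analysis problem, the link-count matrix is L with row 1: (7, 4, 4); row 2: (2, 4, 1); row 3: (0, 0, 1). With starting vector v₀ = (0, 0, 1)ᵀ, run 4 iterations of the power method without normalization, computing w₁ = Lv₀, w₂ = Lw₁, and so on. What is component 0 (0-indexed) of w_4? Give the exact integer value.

w1 = Lv₀ = (7·0 + 4·0 + 4·1; 2·0 + 4·0 + 1·1; 0·0 + 0·0 + 1·1) = (4, 1, 1)
w2 = Lw1 = (7·4 + 4·1 + 4·1; 2·4 + 4·1 + 1·1; 0·4 + 0·1 + 1·1) = (36, 13, 1)
w3 = Lw2 = (308, 125, 1)
w4 = Lw3 = (2660, 1117, 1)
The requested component of w4 is 2660.

2660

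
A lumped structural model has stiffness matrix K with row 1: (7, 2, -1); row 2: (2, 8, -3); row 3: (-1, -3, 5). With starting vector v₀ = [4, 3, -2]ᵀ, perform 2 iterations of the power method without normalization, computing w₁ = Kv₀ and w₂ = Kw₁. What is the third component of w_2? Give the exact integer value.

w1 = Kv₀ = (36, 38, -23)
w2 = Kw1 = (351, 445, -265)
The requested component of w2 is -265.

-265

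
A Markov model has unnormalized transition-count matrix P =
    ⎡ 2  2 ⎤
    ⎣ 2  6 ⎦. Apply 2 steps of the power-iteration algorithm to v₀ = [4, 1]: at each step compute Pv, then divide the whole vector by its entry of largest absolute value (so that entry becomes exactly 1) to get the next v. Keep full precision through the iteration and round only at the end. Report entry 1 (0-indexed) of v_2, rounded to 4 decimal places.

1.0000

Pv0 = (10.00000, 14.00000); divide by 14.00000 → v1 = (0.71429, 1.00000)
Pv1 = (3.42857, 7.42857); divide by 7.42857 → v2 = (0.46154, 1.00000)
Requested entry of v2: 104/104 = 1.0000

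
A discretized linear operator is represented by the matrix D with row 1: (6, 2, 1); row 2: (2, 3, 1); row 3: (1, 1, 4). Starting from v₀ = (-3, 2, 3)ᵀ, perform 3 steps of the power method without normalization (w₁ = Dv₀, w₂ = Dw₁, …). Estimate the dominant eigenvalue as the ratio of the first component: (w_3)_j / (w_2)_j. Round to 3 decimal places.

w1 = Dv₀ = (-11, 3, 11)
w2 = Dw1 = (-49, -2, 36)
w3 = Dw2 = (-262, -68, 93)
Ratio at component: -262 / -49 = 5.347

5.347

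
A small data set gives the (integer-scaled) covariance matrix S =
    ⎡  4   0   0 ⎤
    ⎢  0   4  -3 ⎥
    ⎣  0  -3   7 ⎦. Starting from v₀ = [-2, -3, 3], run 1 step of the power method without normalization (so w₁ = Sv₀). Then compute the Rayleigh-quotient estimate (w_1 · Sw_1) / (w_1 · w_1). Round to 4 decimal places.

λ ≈ 8.6121

w1 = Sv₀ = (-8, -21, 30)
Sw1 = (-32, -174, 273)
w1·Sw1 = (-8)·(-32) + (-21)·(-174) + 30·273 = 12100; w1·w1 = (-8)·(-8) + (-21)·(-21) + 30·30 = 1405
λ ≈ 12100/1405 = 8.6121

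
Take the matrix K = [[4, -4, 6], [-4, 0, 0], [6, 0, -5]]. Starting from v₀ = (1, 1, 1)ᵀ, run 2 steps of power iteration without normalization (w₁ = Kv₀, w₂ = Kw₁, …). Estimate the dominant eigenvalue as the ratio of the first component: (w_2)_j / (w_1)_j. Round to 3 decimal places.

w1 = Kv₀ = (6, -4, 1)
w2 = Kw1 = (46, -24, 31)
Ratio at component: 46 / 6 = 7.667

λ ≈ 7.667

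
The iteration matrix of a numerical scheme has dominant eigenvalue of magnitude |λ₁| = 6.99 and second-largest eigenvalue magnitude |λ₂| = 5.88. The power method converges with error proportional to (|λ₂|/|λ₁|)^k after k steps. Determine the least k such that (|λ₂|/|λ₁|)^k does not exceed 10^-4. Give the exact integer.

|λ₂/λ₁| = 5.88/6.99 = 0.84120
Need k ≥ ln(10^-4) / ln(0.84120) = -9.2103 / -0.1729 ≈ 53.262
Smallest integer k satisfying the bound: 54

54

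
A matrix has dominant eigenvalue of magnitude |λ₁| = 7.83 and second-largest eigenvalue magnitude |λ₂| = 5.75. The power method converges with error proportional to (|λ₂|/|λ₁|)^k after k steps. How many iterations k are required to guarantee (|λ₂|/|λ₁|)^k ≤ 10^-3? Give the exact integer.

|λ₂/λ₁| = 5.75/7.83 = 0.73436
Need k ≥ ln(10^-3) / ln(0.73436) = -6.9078 / -0.3088 ≈ 22.372
Smallest integer k satisfying the bound: 23

23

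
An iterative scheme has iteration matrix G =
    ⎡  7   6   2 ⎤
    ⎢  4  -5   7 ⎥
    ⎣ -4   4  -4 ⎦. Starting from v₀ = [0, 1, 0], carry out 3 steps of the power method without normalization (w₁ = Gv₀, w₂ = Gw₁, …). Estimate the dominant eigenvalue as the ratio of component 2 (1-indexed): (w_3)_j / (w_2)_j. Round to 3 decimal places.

-9.416

w1 = Gv₀ = (6, -5, 4)
w2 = Gw1 = (20, 77, -60)
w3 = Gw2 = (482, -725, 468)
Ratio at component: -725 / 77 = -9.416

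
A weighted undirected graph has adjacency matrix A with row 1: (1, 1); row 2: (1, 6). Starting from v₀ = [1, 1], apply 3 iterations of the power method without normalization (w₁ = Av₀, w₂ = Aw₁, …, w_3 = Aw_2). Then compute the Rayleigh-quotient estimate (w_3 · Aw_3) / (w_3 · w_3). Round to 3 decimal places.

λ ≈ 6.193

w1 = Av₀ = (1·1 + 1·1; 1·1 + 6·1) = (2, 7)
w2 = Aw1 = (1·2 + 1·7; 1·2 + 6·7) = (9, 44)
w3 = Aw2 = (53, 273)
Aw3 = (326, 1691)
w3·Aw3 = 53·326 + 273·1691 = 478921; w3·w3 = 53·53 + 273·273 = 77338
λ ≈ 478921/77338 = 6.193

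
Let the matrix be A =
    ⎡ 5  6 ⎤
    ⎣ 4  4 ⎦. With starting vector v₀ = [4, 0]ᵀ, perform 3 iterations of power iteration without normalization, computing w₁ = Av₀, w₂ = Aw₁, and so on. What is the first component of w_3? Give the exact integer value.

1844

w1 = Av₀ = (5·4 + 6·0; 4·4 + 4·0) = (20, 16)
w2 = Aw1 = (5·20 + 6·16; 4·20 + 4·16) = (196, 144)
w3 = Aw2 = (1844, 1360)
The requested component of w3 is 1844.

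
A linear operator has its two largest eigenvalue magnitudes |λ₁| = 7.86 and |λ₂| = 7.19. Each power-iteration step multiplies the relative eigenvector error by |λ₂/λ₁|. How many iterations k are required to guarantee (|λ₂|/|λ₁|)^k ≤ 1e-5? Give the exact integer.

130

|λ₂/λ₁| = 7.19/7.86 = 0.91476
Need k ≥ ln(1e-5) / ln(0.91476) = -11.5129 / -0.0891 ≈ 129.220
Smallest integer k satisfying the bound: 130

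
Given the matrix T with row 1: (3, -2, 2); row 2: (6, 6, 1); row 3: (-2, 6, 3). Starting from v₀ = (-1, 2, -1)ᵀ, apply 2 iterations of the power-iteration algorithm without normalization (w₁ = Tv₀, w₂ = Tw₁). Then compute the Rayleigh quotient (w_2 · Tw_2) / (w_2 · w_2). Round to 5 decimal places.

w1 = Tv₀ = (3·(-1) + (-2)·2 + 2·(-1); 6·(-1) + 6·2 + 1·(-1); (-2)·(-1) + 6·2 + 3·(-1)) = (-9, 5, 11)
w2 = Tw1 = (3·(-9) + (-2)·5 + 2·11; 6·(-9) + 6·5 + 1·11; (-2)·(-9) + 6·5 + 3·11) = (-15, -13, 81)
Tw2 = (143, -87, 195)
w2·Tw2 = (-15)·143 + (-13)·(-87) + 81·195 = 14781; w2·w2 = (-15)·(-15) + (-13)·(-13) + 81·81 = 6955
λ ≈ 14781/6955 = 2.12523

λ ≈ 2.12523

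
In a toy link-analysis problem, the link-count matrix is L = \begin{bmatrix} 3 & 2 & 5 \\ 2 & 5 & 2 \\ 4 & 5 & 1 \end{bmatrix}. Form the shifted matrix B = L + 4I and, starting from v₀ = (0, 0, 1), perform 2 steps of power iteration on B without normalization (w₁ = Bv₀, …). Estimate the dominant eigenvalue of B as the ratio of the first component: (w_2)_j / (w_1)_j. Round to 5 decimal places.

B = L + 4I has rows (7, 2, 5); (2, 9, 2); (4, 5, 5)
w1 = Bv₀ = (7·0 + 2·0 + 5·1; 2·0 + 9·0 + 2·1; 4·0 + 5·0 + 5·1) = (5, 2, 5)
w2 = Bw1 = (7·5 + 2·2 + 5·5; 2·5 + 9·2 + 2·5; 4·5 + 5·2 + 5·5) = (64, 38, 55)
Ratio: 64/5 = 12.80000

12.80000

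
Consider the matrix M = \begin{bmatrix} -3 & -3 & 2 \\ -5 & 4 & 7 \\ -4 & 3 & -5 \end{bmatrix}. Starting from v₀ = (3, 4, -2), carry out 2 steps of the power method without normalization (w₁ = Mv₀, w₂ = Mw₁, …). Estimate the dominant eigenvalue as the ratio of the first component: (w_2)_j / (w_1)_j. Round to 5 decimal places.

λ ≈ -5.36000

w1 = Mv₀ = ((-3)·3 + (-3)·4 + 2·(-2); (-5)·3 + 4·4 + 7·(-2); (-4)·3 + 3·4 + (-5)·(-2)) = (-25, -13, 10)
w2 = Mw1 = ((-3)·(-25) + (-3)·(-13) + 2·10; (-5)·(-25) + 4·(-13) + 7·10; (-4)·(-25) + 3·(-13) + (-5)·10) = (134, 143, 11)
Ratio at component: 134 / -25 = -5.36000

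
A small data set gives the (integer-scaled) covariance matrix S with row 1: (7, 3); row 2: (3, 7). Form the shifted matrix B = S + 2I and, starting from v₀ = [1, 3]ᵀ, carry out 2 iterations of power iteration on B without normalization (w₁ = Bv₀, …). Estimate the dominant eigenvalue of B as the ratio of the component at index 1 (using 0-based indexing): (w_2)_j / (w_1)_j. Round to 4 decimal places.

10.8000

B = S + 2I has rows (9, 3); (3, 9)
w1 = Bv₀ = (9·1 + 3·3; 3·1 + 9·3) = (18, 30)
w2 = Bw1 = (9·18 + 3·30; 3·18 + 9·30) = (252, 324)
Ratio: 324/30 = 10.8000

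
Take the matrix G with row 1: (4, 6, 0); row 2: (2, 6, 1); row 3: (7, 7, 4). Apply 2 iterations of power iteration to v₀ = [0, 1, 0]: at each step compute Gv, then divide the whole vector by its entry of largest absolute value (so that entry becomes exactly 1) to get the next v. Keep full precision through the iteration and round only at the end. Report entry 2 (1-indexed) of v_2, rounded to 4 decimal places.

Gv0 = (6.00000, 6.00000, 7.00000); divide by 7.00000 → v1 = (0.85714, 0.85714, 1.00000)
Gv1 = (8.57143, 7.85714, 16.00000); divide by 16.00000 → v2 = (0.53571, 0.49107, 1.00000)
Requested entry of v2: 55/112 = 0.4911

0.4911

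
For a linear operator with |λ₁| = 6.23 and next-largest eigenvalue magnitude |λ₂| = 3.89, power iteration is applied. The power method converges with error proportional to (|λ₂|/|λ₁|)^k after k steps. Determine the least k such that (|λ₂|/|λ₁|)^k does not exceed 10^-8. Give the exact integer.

40

|λ₂/λ₁| = 3.89/6.23 = 0.62440
Need k ≥ ln(10^-8) / ln(0.62440) = -18.4207 / -0.4710 ≈ 39.112
Smallest integer k satisfying the bound: 40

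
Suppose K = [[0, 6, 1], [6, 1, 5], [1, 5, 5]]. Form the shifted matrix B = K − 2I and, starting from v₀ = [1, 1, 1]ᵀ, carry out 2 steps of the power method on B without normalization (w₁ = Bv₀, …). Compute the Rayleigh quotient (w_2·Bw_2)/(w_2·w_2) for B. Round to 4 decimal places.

B = K − 2I has rows (-2, 6, 1); (6, -1, 5); (1, 5, 3)
w1 = Bv₀ = (5, 10, 9)
w2 = Bw1 = (59, 65, 82)
Bw2 = (354, 699, 630)
w2·Bw2 = 117981; w2·w2 = 14430; μ ≈ 117981/14430 = 8.1761

μ ≈ 8.1761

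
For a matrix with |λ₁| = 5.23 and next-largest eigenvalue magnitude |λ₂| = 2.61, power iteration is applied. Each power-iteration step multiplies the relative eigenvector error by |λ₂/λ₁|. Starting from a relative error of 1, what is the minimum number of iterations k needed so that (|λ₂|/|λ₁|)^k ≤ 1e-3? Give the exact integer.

10

|λ₂/λ₁| = 2.61/5.23 = 0.49904
Need k ≥ ln(1e-3) / ln(0.49904) = -6.9078 / -0.6951 ≈ 9.938
Smallest integer k satisfying the bound: 10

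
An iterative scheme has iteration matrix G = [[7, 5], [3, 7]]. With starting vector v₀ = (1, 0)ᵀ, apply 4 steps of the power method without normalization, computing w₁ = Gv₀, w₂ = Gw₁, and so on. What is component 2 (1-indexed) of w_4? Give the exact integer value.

5376

w1 = Gv₀ = (7, 3)
w2 = Gw1 = (64, 42)
w3 = Gw2 = (658, 486)
w4 = Gw3 = (7036, 5376)
The requested component of w4 is 5376.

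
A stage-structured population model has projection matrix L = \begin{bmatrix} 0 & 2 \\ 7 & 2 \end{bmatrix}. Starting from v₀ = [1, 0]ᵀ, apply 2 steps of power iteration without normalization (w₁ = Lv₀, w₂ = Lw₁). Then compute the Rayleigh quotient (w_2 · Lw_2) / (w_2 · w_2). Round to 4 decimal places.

w1 = Lv₀ = (0·1 + 2·0; 7·1 + 2·0) = (0, 7)
w2 = Lw1 = (0·0 + 2·7; 7·0 + 2·7) = (14, 14)
Lw2 = (28, 126)
w2·Lw2 = 14·28 + 14·126 = 2156; w2·w2 = 14·14 + 14·14 = 392
λ ≈ 2156/392 = 5.5000

λ ≈ 5.5000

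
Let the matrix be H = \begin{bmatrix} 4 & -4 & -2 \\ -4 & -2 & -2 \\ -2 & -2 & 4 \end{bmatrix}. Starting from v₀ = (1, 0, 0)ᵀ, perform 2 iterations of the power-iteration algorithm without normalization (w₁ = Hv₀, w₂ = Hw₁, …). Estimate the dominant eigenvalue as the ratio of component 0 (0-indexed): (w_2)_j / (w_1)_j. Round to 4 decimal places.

λ ≈ 9.0000

w1 = Hv₀ = (4, -4, -2)
w2 = Hw1 = (36, -4, -8)
Ratio at component: 36 / 4 = 9.0000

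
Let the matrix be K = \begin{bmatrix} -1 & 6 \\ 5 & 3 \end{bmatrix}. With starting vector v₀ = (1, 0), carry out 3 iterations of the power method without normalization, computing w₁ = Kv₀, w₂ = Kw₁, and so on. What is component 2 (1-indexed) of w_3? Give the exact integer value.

185

w1 = Kv₀ = ((-1)·1 + 6·0; 5·1 + 3·0) = (-1, 5)
w2 = Kw1 = ((-1)·(-1) + 6·5; 5·(-1) + 3·5) = (31, 10)
w3 = Kw2 = (29, 185)
The requested component of w3 is 185.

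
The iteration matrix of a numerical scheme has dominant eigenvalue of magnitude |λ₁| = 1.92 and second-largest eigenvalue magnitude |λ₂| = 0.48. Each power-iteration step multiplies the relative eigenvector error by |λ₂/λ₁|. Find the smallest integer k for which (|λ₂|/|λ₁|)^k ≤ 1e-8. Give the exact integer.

|λ₂/λ₁| = 0.48/1.92 = 0.25000
Need k ≥ ln(1e-8) / ln(0.25000) = -18.4207 / -1.3863 ≈ 13.288
Smallest integer k satisfying the bound: 14

14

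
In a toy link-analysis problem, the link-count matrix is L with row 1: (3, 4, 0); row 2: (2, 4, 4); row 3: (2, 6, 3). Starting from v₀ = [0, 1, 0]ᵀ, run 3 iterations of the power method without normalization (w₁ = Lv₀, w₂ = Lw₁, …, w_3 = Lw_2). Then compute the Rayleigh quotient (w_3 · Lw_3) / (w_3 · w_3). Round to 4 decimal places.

w1 = Lv₀ = (4, 4, 6)
w2 = Lw1 = (28, 48, 50)
w3 = Lw2 = (276, 448, 494)
Lw3 = (2620, 4320, 4722)
w3·Lw3 = 276·2620 + 448·4320 + 494·4722 = 4991148; w3·w3 = 276·276 + 448·448 + 494·494 = 520916
λ ≈ 4991148/520916 = 9.5815

λ ≈ 9.5815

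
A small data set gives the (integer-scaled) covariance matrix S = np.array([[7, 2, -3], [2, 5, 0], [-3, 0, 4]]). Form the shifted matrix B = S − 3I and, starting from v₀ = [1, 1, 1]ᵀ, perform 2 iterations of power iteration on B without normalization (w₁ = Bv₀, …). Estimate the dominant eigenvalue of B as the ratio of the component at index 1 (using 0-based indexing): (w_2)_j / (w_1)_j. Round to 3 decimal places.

B = S − 3I has rows (4, 2, -3); (2, 2, 0); (-3, 0, 1)
w1 = Bv₀ = (3, 4, -2)
w2 = Bw1 = (26, 14, -11)
Ratio: 14/4 = 3.500

μ ≈ 3.500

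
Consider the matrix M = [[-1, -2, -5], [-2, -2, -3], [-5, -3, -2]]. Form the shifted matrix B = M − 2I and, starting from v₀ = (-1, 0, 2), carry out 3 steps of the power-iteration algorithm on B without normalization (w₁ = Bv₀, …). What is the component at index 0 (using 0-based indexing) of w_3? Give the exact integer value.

-505

B = M − 2I has rows (-3, -2, -5); (-2, -4, -3); (-5, -3, -4)
w1 = Bv₀ = ((-3)·(-1) + (-2)·0 + (-5)·2; (-2)·(-1) + (-4)·0 + (-3)·2; (-5)·(-1) + (-3)·0 + (-4)·2) = (-7, -4, -3)
w2 = Bw1 = ((-3)·(-7) + (-2)·(-4) + (-5)·(-3); (-2)·(-7) + (-4)·(-4) + (-3)·(-3); (-5)·(-7) + (-3)·(-4) + (-4)·(-3)) = (44, 39, 59)
w3 = Bw2 = (-505, -421, -573)
Requested component of w3: -505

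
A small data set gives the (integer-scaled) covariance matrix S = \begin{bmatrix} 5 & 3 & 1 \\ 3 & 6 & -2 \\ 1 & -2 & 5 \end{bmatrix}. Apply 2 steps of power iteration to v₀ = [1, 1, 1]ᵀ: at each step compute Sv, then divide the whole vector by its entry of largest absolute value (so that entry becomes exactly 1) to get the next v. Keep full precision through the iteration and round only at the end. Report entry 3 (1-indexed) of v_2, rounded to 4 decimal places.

Sv0 = (9.00000, 7.00000, 4.00000); divide by 9.00000 → v1 = (1.00000, 0.77778, 0.44444)
Sv1 = (7.77778, 6.77778, 1.66667); divide by 7.77778 → v2 = (1.00000, 0.87143, 0.21429)
Requested entry of v2: 15/70 = 0.2143

0.2143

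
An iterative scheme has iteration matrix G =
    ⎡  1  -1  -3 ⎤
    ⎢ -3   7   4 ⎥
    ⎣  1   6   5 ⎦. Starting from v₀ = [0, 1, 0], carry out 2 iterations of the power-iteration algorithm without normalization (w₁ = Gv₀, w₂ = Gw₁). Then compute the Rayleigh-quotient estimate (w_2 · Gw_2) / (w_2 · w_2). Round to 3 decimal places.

11.474

w1 = Gv₀ = (1·0 + (-1)·1 + (-3)·0; (-3)·0 + 7·1 + 4·0; 1·0 + 6·1 + 5·0) = (-1, 7, 6)
w2 = Gw1 = (1·(-1) + (-1)·7 + (-3)·6; (-3)·(-1) + 7·7 + 4·6; 1·(-1) + 6·7 + 5·6) = (-26, 76, 71)
Gw2 = (-315, 894, 785)
w2·Gw2 = (-26)·(-315) + 76·894 + 71·785 = 131869; w2·w2 = (-26)·(-26) + 76·76 + 71·71 = 11493
λ ≈ 131869/11493 = 11.474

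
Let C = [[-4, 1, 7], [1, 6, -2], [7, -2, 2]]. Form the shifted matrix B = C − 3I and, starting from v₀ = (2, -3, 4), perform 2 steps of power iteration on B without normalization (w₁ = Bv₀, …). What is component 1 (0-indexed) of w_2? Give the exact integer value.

B = C − 3I has rows (-7, 1, 7); (1, 3, -2); (7, -2, -1)
w1 = Bv₀ = ((-7)·2 + 1·(-3) + 7·4; 1·2 + 3·(-3) + (-2)·4; 7·2 + (-2)·(-3) + (-1)·4) = (11, -15, 16)
w2 = Bw1 = ((-7)·11 + 1·(-15) + 7·16; 1·11 + 3·(-15) + (-2)·16; 7·11 + (-2)·(-15) + (-1)·16) = (20, -66, 91)
Requested component of w2: -66

-66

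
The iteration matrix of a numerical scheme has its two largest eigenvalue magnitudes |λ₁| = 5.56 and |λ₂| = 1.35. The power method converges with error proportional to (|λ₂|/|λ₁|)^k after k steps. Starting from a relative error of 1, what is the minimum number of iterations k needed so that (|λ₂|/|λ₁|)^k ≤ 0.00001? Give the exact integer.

9

|λ₂/λ₁| = 1.35/5.56 = 0.24281
Need k ≥ ln(0.00001) / ln(0.24281) = -11.5129 / -1.4155 ≈ 8.134
Smallest integer k satisfying the bound: 9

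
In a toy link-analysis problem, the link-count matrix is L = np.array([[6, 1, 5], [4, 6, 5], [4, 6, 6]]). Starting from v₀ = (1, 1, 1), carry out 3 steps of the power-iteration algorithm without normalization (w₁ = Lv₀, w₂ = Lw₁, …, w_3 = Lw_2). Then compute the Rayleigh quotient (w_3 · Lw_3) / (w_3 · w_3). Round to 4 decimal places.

14.4068

w1 = Lv₀ = (6·1 + 1·1 + 5·1; 4·1 + 6·1 + 5·1; 4·1 + 6·1 + 6·1) = (12, 15, 16)
w2 = Lw1 = (6·12 + 1·15 + 5·16; 4·12 + 6·15 + 5·16; 4·12 + 6·15 + 6·16) = (167, 218, 234)
w3 = Lw2 = (2390, 3146, 3380)
Lw3 = (34386, 45336, 48716)
w3·Lw3 = 2390·34386 + 3146·45336 + 3380·48716 = 389469676; w3·w3 = 2390·2390 + 3146·3146 + 3380·3380 = 27033816
λ ≈ 389469676/27033816 = 14.4068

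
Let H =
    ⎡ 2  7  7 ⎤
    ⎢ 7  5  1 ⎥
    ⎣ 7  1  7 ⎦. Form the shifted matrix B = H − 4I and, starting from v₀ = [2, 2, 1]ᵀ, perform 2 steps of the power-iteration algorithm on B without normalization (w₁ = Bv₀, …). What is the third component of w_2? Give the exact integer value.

193

B = H − 4I has rows (-2, 7, 7); (7, 1, 1); (7, 1, 3)
w1 = Bv₀ = (17, 17, 19)
w2 = Bw1 = (218, 155, 193)
Requested component of w2: 193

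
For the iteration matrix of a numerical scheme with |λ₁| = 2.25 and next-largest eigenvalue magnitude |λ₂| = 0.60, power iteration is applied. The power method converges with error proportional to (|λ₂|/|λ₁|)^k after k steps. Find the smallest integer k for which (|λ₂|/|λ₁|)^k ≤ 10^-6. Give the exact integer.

11

|λ₂/λ₁| = 0.60/2.25 = 0.26667
Need k ≥ ln(10^-6) / ln(0.26667) = -13.8155 / -1.3218 ≈ 10.452
Smallest integer k satisfying the bound: 11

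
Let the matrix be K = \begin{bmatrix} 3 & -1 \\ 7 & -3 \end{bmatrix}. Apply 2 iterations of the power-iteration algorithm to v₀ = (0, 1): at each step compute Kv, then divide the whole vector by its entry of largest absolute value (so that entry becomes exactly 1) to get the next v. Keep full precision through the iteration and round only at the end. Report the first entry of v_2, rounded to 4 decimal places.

Kv0 = (-1.00000, -3.00000); divide by -3.00000 → v1 = (0.33333, 1.00000)
Kv1 = (0.00000, -0.66667); divide by -0.66667 → v2 = (0.00000, 1.00000)
Requested entry of v2: 0/2 = 0.0000

0.0000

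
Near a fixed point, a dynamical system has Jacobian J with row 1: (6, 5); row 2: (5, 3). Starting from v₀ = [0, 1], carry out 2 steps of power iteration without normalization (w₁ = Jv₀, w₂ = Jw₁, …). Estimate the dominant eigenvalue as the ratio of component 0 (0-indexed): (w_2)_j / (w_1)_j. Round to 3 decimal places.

w1 = Jv₀ = (6·0 + 5·1; 5·0 + 3·1) = (5, 3)
w2 = Jw1 = (6·5 + 5·3; 5·5 + 3·3) = (45, 34)
Ratio at component: 45 / 5 = 9.000

λ ≈ 9.000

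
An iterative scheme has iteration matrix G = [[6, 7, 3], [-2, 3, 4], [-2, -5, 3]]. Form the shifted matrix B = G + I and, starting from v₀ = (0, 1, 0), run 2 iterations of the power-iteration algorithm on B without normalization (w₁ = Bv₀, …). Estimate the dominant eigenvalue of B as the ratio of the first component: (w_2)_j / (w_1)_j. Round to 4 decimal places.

B = G + I has rows (7, 7, 3); (-2, 4, 4); (-2, -5, 4)
w1 = Bv₀ = (7·0 + 7·1 + 3·0; (-2)·0 + 4·1 + 4·0; (-2)·0 + (-5)·1 + 4·0) = (7, 4, -5)
w2 = Bw1 = (7·7 + 7·4 + 3·(-5); (-2)·7 + 4·4 + 4·(-5); (-2)·7 + (-5)·4 + 4·(-5)) = (62, -18, -54)
Ratio: 62/7 = 8.8571

8.8571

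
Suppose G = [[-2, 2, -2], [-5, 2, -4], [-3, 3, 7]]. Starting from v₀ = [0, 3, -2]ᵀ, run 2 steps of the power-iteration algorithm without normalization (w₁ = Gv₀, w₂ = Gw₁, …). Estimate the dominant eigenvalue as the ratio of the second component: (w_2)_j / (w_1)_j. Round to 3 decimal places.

λ ≈ -0.143

w1 = Gv₀ = ((-2)·0 + 2·3 + (-2)·(-2); (-5)·0 + 2·3 + (-4)·(-2); (-3)·0 + 3·3 + 7·(-2)) = (10, 14, -5)
w2 = Gw1 = ((-2)·10 + 2·14 + (-2)·(-5); (-5)·10 + 2·14 + (-4)·(-5); (-3)·10 + 3·14 + 7·(-5)) = (18, -2, -23)
Ratio at component: -2 / 14 = -0.143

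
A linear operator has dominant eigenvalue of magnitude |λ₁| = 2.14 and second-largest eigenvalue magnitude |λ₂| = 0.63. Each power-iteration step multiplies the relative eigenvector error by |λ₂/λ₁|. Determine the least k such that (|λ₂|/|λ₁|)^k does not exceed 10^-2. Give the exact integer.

4

|λ₂/λ₁| = 0.63/2.14 = 0.29439
Need k ≥ ln(10^-2) / ln(0.29439) = -4.6052 / -1.2228 ≈ 3.766
Smallest integer k satisfying the bound: 4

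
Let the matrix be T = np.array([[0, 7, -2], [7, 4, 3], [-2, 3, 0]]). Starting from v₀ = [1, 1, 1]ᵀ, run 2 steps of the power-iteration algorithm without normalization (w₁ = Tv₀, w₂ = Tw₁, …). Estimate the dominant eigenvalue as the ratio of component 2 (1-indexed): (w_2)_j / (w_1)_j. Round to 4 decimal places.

w1 = Tv₀ = (5, 14, 1)
w2 = Tw1 = (96, 94, 32)
Ratio at component: 94 / 14 = 6.7143

λ ≈ 6.7143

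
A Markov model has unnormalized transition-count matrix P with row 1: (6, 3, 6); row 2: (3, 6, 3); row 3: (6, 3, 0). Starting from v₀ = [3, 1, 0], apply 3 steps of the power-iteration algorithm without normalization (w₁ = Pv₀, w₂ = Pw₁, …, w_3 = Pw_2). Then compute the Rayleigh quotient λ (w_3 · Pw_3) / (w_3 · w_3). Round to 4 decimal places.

w1 = Pv₀ = (6·3 + 3·1 + 6·0; 3·3 + 6·1 + 3·0; 6·3 + 3·1 + 0·0) = (21, 15, 21)
w2 = Pw1 = (6·21 + 3·15 + 6·21; 3·21 + 6·15 + 3·21; 6·21 + 3·15 + 0·21) = (297, 216, 171)
w3 = Pw2 = (3456, 2700, 2430)
Pw3 = (43416, 33858, 28836)
w3·Pw3 = 3456·43416 + 2700·33858 + 2430·28836 = 311533776; w3·w3 = 3456·3456 + 2700·2700 + 2430·2430 = 25138836
λ ≈ 311533776/25138836 = 12.3925

λ ≈ 12.3925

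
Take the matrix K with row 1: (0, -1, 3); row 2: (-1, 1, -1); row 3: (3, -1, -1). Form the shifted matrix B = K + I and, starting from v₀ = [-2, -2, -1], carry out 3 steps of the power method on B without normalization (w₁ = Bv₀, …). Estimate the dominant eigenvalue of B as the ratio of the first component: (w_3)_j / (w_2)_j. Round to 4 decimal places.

B = K + I has rows (1, -1, 3); (-1, 2, -1); (3, -1, 0)
w1 = Bv₀ = (1·(-2) + (-1)·(-2) + 3·(-1); (-1)·(-2) + 2·(-2) + (-1)·(-1); 3·(-2) + (-1)·(-2) + 0·(-1)) = (-3, -1, -4)
w2 = Bw1 = (1·(-3) + (-1)·(-1) + 3·(-4); (-1)·(-3) + 2·(-1) + (-1)·(-4); 3·(-3) + (-1)·(-1) + 0·(-4)) = (-14, 5, -8)
w3 = Bw2 = (-43, 32, -47)
Ratio: -43/-14 = 3.0714

3.0714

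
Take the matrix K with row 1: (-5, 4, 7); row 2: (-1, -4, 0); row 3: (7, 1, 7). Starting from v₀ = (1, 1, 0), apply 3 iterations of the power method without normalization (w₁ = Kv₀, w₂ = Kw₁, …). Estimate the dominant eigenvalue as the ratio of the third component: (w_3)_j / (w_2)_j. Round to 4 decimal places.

w1 = Kv₀ = ((-5)·1 + 4·1 + 7·0; (-1)·1 + (-4)·1 + 0·0; 7·1 + 1·1 + 7·0) = (-1, -5, 8)
w2 = Kw1 = ((-5)·(-1) + 4·(-5) + 7·8; (-1)·(-1) + (-4)·(-5) + 0·8; 7·(-1) + 1·(-5) + 7·8) = (41, 21, 44)
w3 = Kw2 = (187, -125, 616)
Ratio at component: 616 / 44 = 14.0000

14.0000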